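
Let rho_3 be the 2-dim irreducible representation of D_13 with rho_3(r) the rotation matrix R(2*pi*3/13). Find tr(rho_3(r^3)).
chi_{rho_3}(r^3) = 2*cos(2*pi*3*3/13) = -2*cos(5*pi/13)

Derivation: rho_3(r^3) is rotation by angle 2*pi*3*3/13, whose trace is 2*cos(2*pi*3*3/13) = -2*cos(5*pi/13).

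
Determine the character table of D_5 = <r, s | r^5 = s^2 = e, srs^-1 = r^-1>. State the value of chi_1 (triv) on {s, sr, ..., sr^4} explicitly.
Conjugacy classes: {e} of size 1, {r^1, r^4} of size 2, {r^2, r^3} of size 2, {s, sr, ..., sr^4} of size 5.
Character table:
  irrep \ class              {e} (size 1)  {r^1, r^4} (size 2)  {r^2, r^3} (size 2)  {s, sr, ..., sr^4} (size 5)
  chi_1 (triv)               1             1                    1                    1                          
  chi_2 (sign: r->1, s->-1)  1             1                    1                    -1                         
  chi_3 (2d, j=1)            2             -1/2 + sqrt(5)/2     -sqrt(5)/2 - 1/2     0                          
  chi_4 (2d, j=2)            2             -sqrt(5)/2 - 1/2     -1/2 + sqrt(5)/2     0                          

Spot check: chi_1 (triv) on {s, sr, ..., sr^4} = 1.

D_5 has order 2*5 = 10 with 4 conjugacy classes, hence 4 irreducibles. Sum of squared dims 1 + 1 + 4 + 4 = 10 = |G|. Linear characters come from the abelianisation; the 2-dimensional irreps have character r^k -> 2*cos(2*pi*j*k/5), reflections -> 0.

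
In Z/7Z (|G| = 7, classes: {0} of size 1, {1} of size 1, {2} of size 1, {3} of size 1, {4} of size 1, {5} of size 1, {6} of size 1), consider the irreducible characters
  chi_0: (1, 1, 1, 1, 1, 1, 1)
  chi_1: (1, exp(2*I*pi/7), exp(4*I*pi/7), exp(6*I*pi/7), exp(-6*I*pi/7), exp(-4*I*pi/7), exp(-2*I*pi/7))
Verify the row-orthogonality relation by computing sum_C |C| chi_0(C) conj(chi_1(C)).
Sum = 0; so <chi_0, chi_1> = 0 (distinct irreducibles are orthogonal).

Solution. Compute term by term over conjugacy classes (|C| * chi_0(C) * conj(chi_1(C))):
  1*(1)*conj(1) + 1*(1)*conj(exp(2*I*pi/7)) + 1*(1)*conj(exp(4*I*pi/7)) + 1*(1)*conj(exp(6*I*pi/7)) + 1*(1)*conj(exp(-6*I*pi/7)) + 1*(1)*conj(exp(-4*I*pi/7)) + 1*(1)*conj(exp(-2*I*pi/7))
  = (1) + (exp(-2*I*pi/7)) + (exp(-4*I*pi/7)) + (exp(-6*I*pi/7)) + (exp(6*I*pi/7)) + (exp(4*I*pi/7)) + (exp(2*I*pi/7))
  = 0.
(Exp terms are combined using exp(i*s)*conj(exp(i*t)) = exp(i*(s-t)), and sums of them are collapsed using the identity that for every m > 1 the m distinct m-th roots of unity sum to 0, e.g. 1 + exp(2*I*pi/3) + exp(-2*I*pi/3) = 0.)
Dividing by |G| = 7 gives 0/7 = 0, matching the row-orthogonality relation <chi_0, chi_1> = [chi_0 = chi_1].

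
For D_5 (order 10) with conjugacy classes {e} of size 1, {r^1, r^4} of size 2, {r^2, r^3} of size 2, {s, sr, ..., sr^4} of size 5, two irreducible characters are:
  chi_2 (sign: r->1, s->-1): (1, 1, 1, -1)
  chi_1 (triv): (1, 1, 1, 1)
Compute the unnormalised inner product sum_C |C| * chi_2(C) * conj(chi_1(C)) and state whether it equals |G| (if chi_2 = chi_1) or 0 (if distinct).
Sum = 0; so <chi_2, chi_1> = 0 (distinct irreducibles are orthogonal).

Explanation: Compute term by term over conjugacy classes (|C| * chi_2(C) * conj(chi_1(C))):
  1*(1)*conj(1) + 2*(1)*conj(1) + 2*(1)*conj(1) + 5*(-1)*conj(1)
  = (1) + (2) + (2) + (-5)
  = 0.
Dividing by |G| = 10 gives 0/10 = 0, matching the row-orthogonality relation <chi_2, chi_1> = [chi_2 = chi_1].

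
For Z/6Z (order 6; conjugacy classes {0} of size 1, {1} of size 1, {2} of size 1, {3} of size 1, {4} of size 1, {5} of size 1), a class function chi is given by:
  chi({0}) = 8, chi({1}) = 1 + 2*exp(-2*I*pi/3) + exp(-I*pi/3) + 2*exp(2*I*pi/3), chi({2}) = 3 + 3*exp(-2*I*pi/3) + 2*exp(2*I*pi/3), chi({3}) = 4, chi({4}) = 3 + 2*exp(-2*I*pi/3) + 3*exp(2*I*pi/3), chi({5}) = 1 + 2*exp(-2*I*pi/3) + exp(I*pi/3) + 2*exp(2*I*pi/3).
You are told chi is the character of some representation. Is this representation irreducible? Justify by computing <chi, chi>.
Not irreducible (reducible): <chi, chi> = 14 > 1.

Why: <chi, chi> = (1/|G|) sum_C |C| * |chi(C)|^2 = (1/6)[1*|8|^2 + 1*|1 + 2*exp(-2*I*pi/3) + exp(-I*pi/3) + 2*exp(2*I*pi/3)|^2 + 1*|3 + 3*exp(-2*I*pi/3) + 2*exp(2*I*pi/3)|^2 + 1*|4|^2 + 1*|3 + 2*exp(-2*I*pi/3) + 3*exp(2*I*pi/3)|^2 + 1*|1 + 2*exp(-2*I*pi/3) + exp(I*pi/3) + 2*exp(2*I*pi/3)|^2]
  = (1/6)[(64) + (1) + (1) + (16) + (1) + (1)] = 84/6 = 14.
(Exp terms are combined using exp(i*s)*conj(exp(i*t)) = exp(i*(s-t)), and sums of them are collapsed using the identity that for every m > 1 the m distinct m-th roots of unity sum to 0, e.g. 1 + exp(2*I*pi/3) + exp(-2*I*pi/3) = 0.)
A character is irreducible iff <chi, chi> = 1, so this representation is reducible.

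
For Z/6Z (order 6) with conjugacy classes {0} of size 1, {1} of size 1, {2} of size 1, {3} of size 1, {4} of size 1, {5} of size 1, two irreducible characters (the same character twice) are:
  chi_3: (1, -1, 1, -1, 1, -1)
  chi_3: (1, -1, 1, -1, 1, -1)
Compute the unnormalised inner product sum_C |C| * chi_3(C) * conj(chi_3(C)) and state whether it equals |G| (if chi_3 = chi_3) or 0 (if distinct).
Sum = 6 = |G| = 6; so <chi_3, chi_3> = 1 (norm-1 confirms irreducibility).

Derivation: Compute term by term over conjugacy classes (|C| * chi_3(C) * conj(chi_3(C))):
  1*(1)*conj(1) + 1*(-1)*conj(-1) + 1*(1)*conj(1) + 1*(-1)*conj(-1) + 1*(1)*conj(1) + 1*(-1)*conj(-1)
  = (1) + (1) + (1) + (1) + (1) + (1)
  = 6.
(Exp terms are combined using exp(i*s)*conj(exp(i*t)) = exp(i*(s-t)), and sums of them are collapsed using the identity that for every m > 1 the m distinct m-th roots of unity sum to 0, e.g. 1 + exp(2*I*pi/3) + exp(-2*I*pi/3) = 0.)
Dividing by |G| = 6 gives 6/6 = 1, matching the row-orthogonality relation <chi_3, chi_3> = [chi_3 = chi_3].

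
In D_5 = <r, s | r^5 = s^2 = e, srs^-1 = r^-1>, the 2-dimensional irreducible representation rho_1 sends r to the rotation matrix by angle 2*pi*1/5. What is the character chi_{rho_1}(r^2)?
chi_{rho_1}(r^2) = 2*cos(2*pi*1*2/5) = -sqrt(5)/2 - 1/2

Derivation: rho_1(r^2) is rotation by angle 2*pi*1*2/5, whose trace is 2*cos(2*pi*1*2/5) = -sqrt(5)/2 - 1/2.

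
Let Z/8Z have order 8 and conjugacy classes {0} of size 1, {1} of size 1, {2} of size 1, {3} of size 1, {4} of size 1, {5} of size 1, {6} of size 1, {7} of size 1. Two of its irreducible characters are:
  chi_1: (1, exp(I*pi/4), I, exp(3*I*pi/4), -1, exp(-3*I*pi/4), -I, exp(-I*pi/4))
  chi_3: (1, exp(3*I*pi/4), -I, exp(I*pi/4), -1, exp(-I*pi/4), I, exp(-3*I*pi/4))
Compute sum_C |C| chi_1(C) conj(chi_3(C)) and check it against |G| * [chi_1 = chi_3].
Sum = 0; so <chi_1, chi_3> = 0 (distinct irreducibles are orthogonal).

Details: Compute term by term over conjugacy classes (|C| * chi_1(C) * conj(chi_3(C))):
  1*(1)*conj(1) + 1*(exp(I*pi/4))*conj(exp(3*I*pi/4)) + 1*(I)*conj(-I) + 1*(exp(3*I*pi/4))*conj(exp(I*pi/4)) + 1*(-1)*conj(-1) + 1*(exp(-3*I*pi/4))*conj(exp(-I*pi/4)) + 1*(-I)*conj(I) + 1*(exp(-I*pi/4))*conj(exp(-3*I*pi/4))
  = (1) + (-I) + (-1) + (I) + (1) + (-I) + (-1) + (I)
  = 0.
(Exp terms are combined using exp(i*s)*conj(exp(i*t)) = exp(i*(s-t)), and sums of them are collapsed using the identity that for every m > 1 the m distinct m-th roots of unity sum to 0, e.g. 1 + exp(2*I*pi/3) + exp(-2*I*pi/3) = 0.)
Dividing by |G| = 8 gives 0/8 = 0, matching the row-orthogonality relation <chi_1, chi_3> = [chi_1 = chi_3].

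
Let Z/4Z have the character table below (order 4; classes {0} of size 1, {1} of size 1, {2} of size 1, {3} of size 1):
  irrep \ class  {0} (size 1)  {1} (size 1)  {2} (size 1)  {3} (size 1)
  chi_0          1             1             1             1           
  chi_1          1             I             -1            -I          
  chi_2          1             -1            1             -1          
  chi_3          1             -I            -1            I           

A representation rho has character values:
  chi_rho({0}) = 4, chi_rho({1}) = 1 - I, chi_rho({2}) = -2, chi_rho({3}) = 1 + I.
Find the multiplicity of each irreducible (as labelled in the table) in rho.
Multiplicities: chi_0: 1, chi_1: 1, chi_2: 0, chi_3: 2.

Why: Use <chi_rho, chi> = (1/|G|) sum_C |C| * chi_rho(C) * conj(chi(C)) with |G| = 4 for each irreducible chi in the table:
  <chi_rho, chi_0> = (1/4)[1*(4)*conj(1) + 1*(1 - I)*conj(1) + 1*(-2)*conj(1) + 1*(1 + I)*conj(1)]
      = (1/4)[(4) + (1 - I) + (-2) + (1 + I)] = 4/4 = 1
  <chi_rho, chi_1> = (1/4)[1*(4)*conj(1) + 1*(1 - I)*conj(I) + 1*(-2)*conj(-1) + 1*(1 + I)*conj(-I)]
      = (1/4)[(4) + (-1 - I) + (2) + (-1 + I)] = 4/4 = 1
  <chi_rho, chi_2> = (1/4)[1*(4)*conj(1) + 1*(1 - I)*conj(-1) + 1*(-2)*conj(1) + 1*(1 + I)*conj(-1)]
      = (1/4)[(4) + (-1 + I) + (-2) + (-1 - I)] = 0/4 = 0
  <chi_rho, chi_3> = (1/4)[1*(4)*conj(1) + 1*(1 - I)*conj(-I) + 1*(-2)*conj(-1) + 1*(1 + I)*conj(I)]
      = (1/4)[(4) + (1 + I) + (2) + (1 - I)] = 8/4 = 2
(Exp terms are combined using exp(i*s)*conj(exp(i*t)) = exp(i*(s-t)), and sums of them are collapsed using the identity that for every m > 1 the m distinct m-th roots of unity sum to 0, e.g. 1 + exp(2*I*pi/3) + exp(-2*I*pi/3) = 0.)
Dimension check: dim(rho) = sum (mult * dim) = 1*1 + 1*1 + 0*1 + 2*1 = 4 = chi_rho(e) = 4.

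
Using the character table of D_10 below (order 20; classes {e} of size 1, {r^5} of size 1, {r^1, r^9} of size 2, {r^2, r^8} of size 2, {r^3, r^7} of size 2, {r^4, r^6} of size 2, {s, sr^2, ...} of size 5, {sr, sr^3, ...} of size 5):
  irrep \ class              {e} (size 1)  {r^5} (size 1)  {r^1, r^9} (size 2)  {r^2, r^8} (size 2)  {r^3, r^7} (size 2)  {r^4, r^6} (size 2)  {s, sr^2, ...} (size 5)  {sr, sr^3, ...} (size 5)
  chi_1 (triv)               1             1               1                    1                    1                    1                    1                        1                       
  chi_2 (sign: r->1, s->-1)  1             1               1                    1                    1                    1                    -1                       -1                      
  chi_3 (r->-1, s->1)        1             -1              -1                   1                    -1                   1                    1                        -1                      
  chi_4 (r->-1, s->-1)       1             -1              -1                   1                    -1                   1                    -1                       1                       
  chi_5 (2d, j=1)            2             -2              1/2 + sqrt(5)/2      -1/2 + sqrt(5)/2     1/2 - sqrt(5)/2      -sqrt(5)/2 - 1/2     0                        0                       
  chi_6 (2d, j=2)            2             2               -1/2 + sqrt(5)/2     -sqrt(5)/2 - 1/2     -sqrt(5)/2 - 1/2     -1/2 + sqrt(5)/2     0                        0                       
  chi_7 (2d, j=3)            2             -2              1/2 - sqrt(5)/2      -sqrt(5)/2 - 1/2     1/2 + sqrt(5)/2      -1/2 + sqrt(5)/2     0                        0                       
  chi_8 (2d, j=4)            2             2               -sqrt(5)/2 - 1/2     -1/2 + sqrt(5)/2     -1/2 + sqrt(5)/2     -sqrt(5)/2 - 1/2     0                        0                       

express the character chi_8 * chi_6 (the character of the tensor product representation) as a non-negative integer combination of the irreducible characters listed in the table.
chi_8 tensor chi_6 = chi_6 + chi_8 (all other irreducibles have multiplicity 0).

Derivation: The character of a tensor product is the pointwise product (chi_8 * chi_6)(C) = chi_8(C) * chi_6(C):
  {e}: (2)*(2), {r^5}: (2)*(2), {r^1, r^9}: (-sqrt(5)/2 - 1/2)*(-1/2 + sqrt(5)/2), {r^2, r^8}: (-1/2 + sqrt(5)/2)*(-sqrt(5)/2 - 1/2), {r^3, r^7}: (-1/2 + sqrt(5)/2)*(-sqrt(5)/2 - 1/2), {r^4, r^6}: (-sqrt(5)/2 - 1/2)*(-1/2 + sqrt(5)/2), {s, sr^2, ...}: (0)*(0), {sr, sr^3, ...}: (0)*(0)
so (chi_8 * chi_6) takes values
  {e} -> 4, {r^5} -> 4, {r^1, r^9} -> -1, {r^2, r^8} -> -1, {r^3, r^7} -> -1, {r^4, r^6} -> -1, {s, sr^2, ...} -> 0, {sr, sr^3, ...} -> 0.
Now take the inner product of this character with each irreducible chi from the table, <chi_8*chi_6, chi> = (1/20) sum_C |C| (chi_8*chi_6)(C) conj(chi(C)):
  <chi_8*chi_6, chi_1> = (1/20)[1*(4)*conj(1) + 1*(4)*conj(1) + 2*(-1)*conj(1) + 2*(-1)*conj(1) + 2*(-1)*conj(1) + 2*(-1)*conj(1) + 5*(0)*conj(1) + 5*(0)*conj(1)]
      = (1/20)[(4) + (4) + (-2) + (-2) + (-2) + (-2) + (0) + (0)] = 0/20 = 0
  <chi_8*chi_6, chi_2> = (1/20)[1*(4)*conj(1) + 1*(4)*conj(1) + 2*(-1)*conj(1) + 2*(-1)*conj(1) + 2*(-1)*conj(1) + 2*(-1)*conj(1) + 5*(0)*conj(-1) + 5*(0)*conj(-1)]
      = (1/20)[(4) + (4) + (-2) + (-2) + (-2) + (-2) + (0) + (0)] = 0/20 = 0
  <chi_8*chi_6, chi_3> = (1/20)[1*(4)*conj(1) + 1*(4)*conj(-1) + 2*(-1)*conj(-1) + 2*(-1)*conj(1) + 2*(-1)*conj(-1) + 2*(-1)*conj(1) + 5*(0)*conj(1) + 5*(0)*conj(-1)]
      = (1/20)[(4) + (-4) + (2) + (-2) + (2) + (-2) + (0) + (0)] = 0/20 = 0
  <chi_8*chi_6, chi_4> = (1/20)[1*(4)*conj(1) + 1*(4)*conj(-1) + 2*(-1)*conj(-1) + 2*(-1)*conj(1) + 2*(-1)*conj(-1) + 2*(-1)*conj(1) + 5*(0)*conj(-1) + 5*(0)*conj(1)]
      = (1/20)[(4) + (-4) + (2) + (-2) + (2) + (-2) + (0) + (0)] = 0/20 = 0
  <chi_8*chi_6, chi_5> = (1/20)[1*(4)*conj(2) + 1*(4)*conj(-2) + 2*(-1)*conj(1/2 + sqrt(5)/2) + 2*(-1)*conj(-1/2 + sqrt(5)/2) + 2*(-1)*conj(1/2 - sqrt(5)/2) + 2*(-1)*conj(-sqrt(5)/2 - 1/2) + 5*(0)*conj(0) + 5*(0)*conj(0)]
      = (1/20)[(8) + (-8) + (-sqrt(5) - 1) + (1 - sqrt(5)) + (-1 + sqrt(5)) + (1 + sqrt(5)) + (0) + (0)] = 0/20 = 0
  <chi_8*chi_6, chi_6> = (1/20)[1*(4)*conj(2) + 1*(4)*conj(2) + 2*(-1)*conj(-1/2 + sqrt(5)/2) + 2*(-1)*conj(-sqrt(5)/2 - 1/2) + 2*(-1)*conj(-sqrt(5)/2 - 1/2) + 2*(-1)*conj(-1/2 + sqrt(5)/2) + 5*(0)*conj(0) + 5*(0)*conj(0)]
      = (1/20)[(8) + (8) + (1 - sqrt(5)) + (1 + sqrt(5)) + (1 + sqrt(5)) + (1 - sqrt(5)) + (0) + (0)] = 20/20 = 1
  <chi_8*chi_6, chi_7> = (1/20)[1*(4)*conj(2) + 1*(4)*conj(-2) + 2*(-1)*conj(1/2 - sqrt(5)/2) + 2*(-1)*conj(-sqrt(5)/2 - 1/2) + 2*(-1)*conj(1/2 + sqrt(5)/2) + 2*(-1)*conj(-1/2 + sqrt(5)/2) + 5*(0)*conj(0) + 5*(0)*conj(0)]
      = (1/20)[(8) + (-8) + (-1 + sqrt(5)) + (1 + sqrt(5)) + (-sqrt(5) - 1) + (1 - sqrt(5)) + (0) + (0)] = 0/20 = 0
  <chi_8*chi_6, chi_8> = (1/20)[1*(4)*conj(2) + 1*(4)*conj(2) + 2*(-1)*conj(-sqrt(5)/2 - 1/2) + 2*(-1)*conj(-1/2 + sqrt(5)/2) + 2*(-1)*conj(-1/2 + sqrt(5)/2) + 2*(-1)*conj(-sqrt(5)/2 - 1/2) + 5*(0)*conj(0) + 5*(0)*conj(0)]
      = (1/20)[(8) + (8) + (1 + sqrt(5)) + (1 - sqrt(5)) + (1 - sqrt(5)) + (1 + sqrt(5)) + (0) + (0)] = 20/20 = 1
Hence the multiplicities are chi_6: 1, chi_8: 1. Dimension check: dim(chi_8)*dim(chi_6) = 2*2 = 4 and sum (mult * dim) = 1*2 + 1*2 = 4.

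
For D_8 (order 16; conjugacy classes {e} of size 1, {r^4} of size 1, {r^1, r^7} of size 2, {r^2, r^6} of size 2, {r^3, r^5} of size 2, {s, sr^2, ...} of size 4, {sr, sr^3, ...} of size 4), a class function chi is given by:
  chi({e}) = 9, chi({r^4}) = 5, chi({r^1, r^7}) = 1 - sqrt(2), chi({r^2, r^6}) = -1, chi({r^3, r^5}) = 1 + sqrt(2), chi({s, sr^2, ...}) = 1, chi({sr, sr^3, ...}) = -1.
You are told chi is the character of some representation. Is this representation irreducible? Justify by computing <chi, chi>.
Not irreducible (reducible): <chi, chi> = 8 > 1.

Argument: <chi, chi> = (1/|G|) sum_C |C| * |chi(C)|^2 = (1/16)[1*|9|^2 + 1*|5|^2 + 2*|1 - sqrt(2)|^2 + 2*|-1|^2 + 2*|1 + sqrt(2)|^2 + 4*|1|^2 + 4*|-1|^2]
  = (1/16)[(81) + (25) + (6 - 4*sqrt(2)) + (2) + (4*sqrt(2) + 6) + (4) + (4)] = 128/16 = 8.
A character is irreducible iff <chi, chi> = 1, so this representation is reducible.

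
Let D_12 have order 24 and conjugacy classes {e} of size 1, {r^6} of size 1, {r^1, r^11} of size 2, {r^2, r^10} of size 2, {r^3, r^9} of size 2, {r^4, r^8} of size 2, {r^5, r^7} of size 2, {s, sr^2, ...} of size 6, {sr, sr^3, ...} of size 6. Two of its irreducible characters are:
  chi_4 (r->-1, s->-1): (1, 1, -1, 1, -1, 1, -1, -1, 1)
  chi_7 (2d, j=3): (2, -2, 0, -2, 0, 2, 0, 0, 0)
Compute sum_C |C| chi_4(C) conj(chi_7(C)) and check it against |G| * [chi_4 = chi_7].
Sum = 0; so <chi_4, chi_7> = 0 (distinct irreducibles are orthogonal).

Details: Compute term by term over conjugacy classes (|C| * chi_4(C) * conj(chi_7(C))):
  1*(1)*conj(2) + 1*(1)*conj(-2) + 2*(-1)*conj(0) + 2*(1)*conj(-2) + 2*(-1)*conj(0) + 2*(1)*conj(2) + 2*(-1)*conj(0) + 6*(-1)*conj(0) + 6*(1)*conj(0)
  = (2) + (-2) + (0) + (-4) + (0) + (4) + (0) + (0) + (0)
  = 0.
Dividing by |G| = 24 gives 0/24 = 0, matching the row-orthogonality relation <chi_4, chi_7> = [chi_4 = chi_7].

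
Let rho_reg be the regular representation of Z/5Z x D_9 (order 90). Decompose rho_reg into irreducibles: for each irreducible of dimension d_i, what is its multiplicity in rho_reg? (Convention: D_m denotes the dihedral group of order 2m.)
Each irreducible V_i of dimension d_i appears with multiplicity d_i, i.e. rho_reg = (direct sum over all irreducibles V_i) d_i V_i. The irreducible dimensions for Z/5Z x D_9 are 1, 1, 1, 1, 1, 1, 1, 1, 1, 1, 2, 2, 2, 2, 2, 2, 2, 2, 2, 2, 2, 2, 2, 2, 2, 2, 2, 2, 2, 2: 10 irreducibles of dimension 1, each with multiplicity 1; 20 irreducibles of dimension 2, each with multiplicity 2. Total dimension 10*1*1 + 20*2*2 = 90 = |G|.

Proof sketch: General theorem: in the regular representation of a finite group G, each irreducible appears with multiplicity equal to its dimension. Check: dim(rho_reg) = sum d_i^2 = 1 + 1 + 1 + 1 + 1 + 1 + 1 + 1 + 1 + 1 + 4 + 4 + 4 + 4 + 4 + 4 + 4 + 4 + 4 + 4 + 4 + 4 + 4 + 4 + 4 + 4 + 4 + 4 + 4 + 4 = 90 = |G|.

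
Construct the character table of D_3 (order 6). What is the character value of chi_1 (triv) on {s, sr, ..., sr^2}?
Conjugacy classes: {e} of size 1, {r^1, r^2} of size 2, {s, sr, ..., sr^2} of size 3.
Character table:
  irrep \ class              {e} (size 1)  {r^1, r^2} (size 2)  {s, sr, ..., sr^2} (size 3)
  chi_1 (triv)               1             1                    1                          
  chi_2 (sign: r->1, s->-1)  1             1                    -1                         
  chi_3 (2d, j=1)            2             -1                   0                          

Spot check: chi_1 (triv) on {s, sr, ..., sr^2} = 1.

Derivation: D_3 has order 2*3 = 6 with 3 conjugacy classes, hence 3 irreducibles. Sum of squared dims 1 + 1 + 4 = 6 = |G|. Linear characters come from the abelianisation; the 2-dimensional irreps have character r^k -> 2*cos(2*pi*j*k/3), reflections -> 0.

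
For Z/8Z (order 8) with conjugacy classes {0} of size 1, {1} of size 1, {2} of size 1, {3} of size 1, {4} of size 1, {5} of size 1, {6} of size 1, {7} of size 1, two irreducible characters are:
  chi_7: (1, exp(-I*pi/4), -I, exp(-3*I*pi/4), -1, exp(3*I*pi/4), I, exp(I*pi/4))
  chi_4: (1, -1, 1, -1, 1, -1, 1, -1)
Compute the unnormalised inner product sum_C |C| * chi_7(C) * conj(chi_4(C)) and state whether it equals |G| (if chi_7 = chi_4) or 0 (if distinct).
Sum = 0; so <chi_7, chi_4> = 0 (distinct irreducibles are orthogonal).

Justification: Compute term by term over conjugacy classes (|C| * chi_7(C) * conj(chi_4(C))):
  1*(1)*conj(1) + 1*(exp(-I*pi/4))*conj(-1) + 1*(-I)*conj(1) + 1*(exp(-3*I*pi/4))*conj(-1) + 1*(-1)*conj(1) + 1*(exp(3*I*pi/4))*conj(-1) + 1*(I)*conj(1) + 1*(exp(I*pi/4))*conj(-1)
  = (1) + (-exp(-I*pi/4)) + (-I) + (-exp(-3*I*pi/4)) + (-1) + (-exp(3*I*pi/4)) + (I) + (-exp(I*pi/4))
  = 0.
(Exp terms are combined using exp(i*s)*conj(exp(i*t)) = exp(i*(s-t)), and sums of them are collapsed using the identity that for every m > 1 the m distinct m-th roots of unity sum to 0, e.g. 1 + exp(2*I*pi/3) + exp(-2*I*pi/3) = 0.)
Dividing by |G| = 8 gives 0/8 = 0, matching the row-orthogonality relation <chi_7, chi_4> = [chi_7 = chi_4].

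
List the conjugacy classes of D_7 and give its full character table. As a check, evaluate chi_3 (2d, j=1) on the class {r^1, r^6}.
Conjugacy classes: {e} of size 1, {r^1, r^6} of size 2, {r^2, r^5} of size 2, {r^3, r^4} of size 2, {s, sr, ..., sr^6} of size 7.
Character table:
  irrep \ class              {e} (size 1)  {r^1, r^6} (size 2)  {r^2, r^5} (size 2)  {r^3, r^4} (size 2)  {s, sr, ..., sr^6} (size 7)
  chi_1 (triv)               1             1                    1                    1                    1                          
  chi_2 (sign: r->1, s->-1)  1             1                    1                    1                    -1                         
  chi_3 (2d, j=1)            2             2*cos(2*pi/7)        -2*cos(3*pi/7)       -2*cos(pi/7)         0                          
  chi_4 (2d, j=2)            2             -2*cos(3*pi/7)       -2*cos(pi/7)         2*cos(2*pi/7)        0                          
  chi_5 (2d, j=3)            2             -2*cos(pi/7)         2*cos(2*pi/7)        -2*cos(3*pi/7)       0                          

Spot check: chi_3 (2d, j=1) on {r^1, r^6} = 2*cos(2*pi/7).

D_7 has order 2*7 = 14 with 5 conjugacy classes, hence 5 irreducibles. Sum of squared dims 1 + 1 + 4 + 4 + 4 = 14 = |G|. Linear characters come from the abelianisation; the 2-dimensional irreps have character r^k -> 2*cos(2*pi*j*k/7), reflections -> 0.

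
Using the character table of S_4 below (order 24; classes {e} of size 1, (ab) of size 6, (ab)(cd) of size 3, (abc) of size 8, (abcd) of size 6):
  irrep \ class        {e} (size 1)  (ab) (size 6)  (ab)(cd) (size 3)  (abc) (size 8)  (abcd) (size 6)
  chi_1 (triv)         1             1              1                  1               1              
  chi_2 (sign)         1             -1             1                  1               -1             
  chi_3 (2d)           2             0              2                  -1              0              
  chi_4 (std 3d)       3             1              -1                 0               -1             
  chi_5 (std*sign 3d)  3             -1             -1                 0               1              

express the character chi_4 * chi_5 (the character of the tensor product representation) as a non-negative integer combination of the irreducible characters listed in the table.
chi_4 tensor chi_5 = chi_2 + chi_3 + chi_4 + chi_5 (all other irreducibles have multiplicity 0).

Solution. The character of a tensor product is the pointwise product (chi_4 * chi_5)(C) = chi_4(C) * chi_5(C):
  {e}: (3)*(3), (ab): (1)*(-1), (ab)(cd): (-1)*(-1), (abc): (0)*(0), (abcd): (-1)*(1)
so (chi_4 * chi_5) takes values
  {e} -> 9, (ab) -> -1, (ab)(cd) -> 1, (abc) -> 0, (abcd) -> -1.
Now take the inner product of this character with each irreducible chi from the table, <chi_4*chi_5, chi> = (1/24) sum_C |C| (chi_4*chi_5)(C) conj(chi(C)):
  <chi_4*chi_5, chi_1> = (1/24)[1*(9)*conj(1) + 6*(-1)*conj(1) + 3*(1)*conj(1) + 8*(0)*conj(1) + 6*(-1)*conj(1)]
      = (1/24)[(9) + (-6) + (3) + (0) + (-6)] = 0/24 = 0
  <chi_4*chi_5, chi_2> = (1/24)[1*(9)*conj(1) + 6*(-1)*conj(-1) + 3*(1)*conj(1) + 8*(0)*conj(1) + 6*(-1)*conj(-1)]
      = (1/24)[(9) + (6) + (3) + (0) + (6)] = 24/24 = 1
  <chi_4*chi_5, chi_3> = (1/24)[1*(9)*conj(2) + 6*(-1)*conj(0) + 3*(1)*conj(2) + 8*(0)*conj(-1) + 6*(-1)*conj(0)]
      = (1/24)[(18) + (0) + (6) + (0) + (0)] = 24/24 = 1
  <chi_4*chi_5, chi_4> = (1/24)[1*(9)*conj(3) + 6*(-1)*conj(1) + 3*(1)*conj(-1) + 8*(0)*conj(0) + 6*(-1)*conj(-1)]
      = (1/24)[(27) + (-6) + (-3) + (0) + (6)] = 24/24 = 1
  <chi_4*chi_5, chi_5> = (1/24)[1*(9)*conj(3) + 6*(-1)*conj(-1) + 3*(1)*conj(-1) + 8*(0)*conj(0) + 6*(-1)*conj(1)]
      = (1/24)[(27) + (6) + (-3) + (0) + (-6)] = 24/24 = 1
Hence the multiplicities are chi_2: 1, chi_3: 1, chi_4: 1, chi_5: 1. Dimension check: dim(chi_4)*dim(chi_5) = 3*3 = 9 and sum (mult * dim) = 1*1 + 1*2 + 1*3 + 1*3 = 9.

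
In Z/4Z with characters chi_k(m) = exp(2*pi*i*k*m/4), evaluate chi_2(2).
chi_2(2) = zeta_4^4 = 1

Derivation: chi_2(2) = zeta_4^(2*2) = zeta_4^4. Since zeta_4^4 = 1, this equals zeta_4^0 = exp(2*pi*i*0/4) = 1.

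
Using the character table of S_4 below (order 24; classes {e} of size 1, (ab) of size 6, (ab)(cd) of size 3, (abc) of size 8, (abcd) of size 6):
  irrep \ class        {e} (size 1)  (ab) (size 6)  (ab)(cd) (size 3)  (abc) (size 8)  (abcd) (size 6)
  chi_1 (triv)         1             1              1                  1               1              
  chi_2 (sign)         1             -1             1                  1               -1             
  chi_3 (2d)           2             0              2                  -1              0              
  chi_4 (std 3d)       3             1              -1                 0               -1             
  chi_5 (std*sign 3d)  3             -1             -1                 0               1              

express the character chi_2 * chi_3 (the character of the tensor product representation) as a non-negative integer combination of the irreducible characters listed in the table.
chi_2 tensor chi_3 = chi_3 (all other irreducibles have multiplicity 0).

Proof sketch: The character of a tensor product is the pointwise product (chi_2 * chi_3)(C) = chi_2(C) * chi_3(C):
  {e}: (1)*(2), (ab): (-1)*(0), (ab)(cd): (1)*(2), (abc): (1)*(-1), (abcd): (-1)*(0)
so (chi_2 * chi_3) takes values
  {e} -> 2, (ab) -> 0, (ab)(cd) -> 2, (abc) -> -1, (abcd) -> 0.
Now take the inner product of this character with each irreducible chi from the table, <chi_2*chi_3, chi> = (1/24) sum_C |C| (chi_2*chi_3)(C) conj(chi(C)):
  <chi_2*chi_3, chi_1> = (1/24)[1*(2)*conj(1) + 6*(0)*conj(1) + 3*(2)*conj(1) + 8*(-1)*conj(1) + 6*(0)*conj(1)]
      = (1/24)[(2) + (0) + (6) + (-8) + (0)] = 0/24 = 0
  <chi_2*chi_3, chi_2> = (1/24)[1*(2)*conj(1) + 6*(0)*conj(-1) + 3*(2)*conj(1) + 8*(-1)*conj(1) + 6*(0)*conj(-1)]
      = (1/24)[(2) + (0) + (6) + (-8) + (0)] = 0/24 = 0
  <chi_2*chi_3, chi_3> = (1/24)[1*(2)*conj(2) + 6*(0)*conj(0) + 3*(2)*conj(2) + 8*(-1)*conj(-1) + 6*(0)*conj(0)]
      = (1/24)[(4) + (0) + (12) + (8) + (0)] = 24/24 = 1
  <chi_2*chi_3, chi_4> = (1/24)[1*(2)*conj(3) + 6*(0)*conj(1) + 3*(2)*conj(-1) + 8*(-1)*conj(0) + 6*(0)*conj(-1)]
      = (1/24)[(6) + (0) + (-6) + (0) + (0)] = 0/24 = 0
  <chi_2*chi_3, chi_5> = (1/24)[1*(2)*conj(3) + 6*(0)*conj(-1) + 3*(2)*conj(-1) + 8*(-1)*conj(0) + 6*(0)*conj(1)]
      = (1/24)[(6) + (0) + (-6) + (0) + (0)] = 0/24 = 0
Hence the multiplicities are chi_3: 1. Dimension check: dim(chi_2)*dim(chi_3) = 1*2 = 2 and sum (mult * dim) = 1*2 = 2.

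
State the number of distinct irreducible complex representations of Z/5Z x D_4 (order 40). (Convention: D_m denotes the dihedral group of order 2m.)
25

The number of irreducible complex representations of a finite group equals its number of conjugacy classes. For a direct product, #classes(G x H) = #classes(G) * #classes(H). Z/5Z has 5 classes (abelian), D_4 has 5 classes, so 5 * 5 = 25, so Z/5Z x D_4 (order 40) has exactly 25 irreducible complex representations.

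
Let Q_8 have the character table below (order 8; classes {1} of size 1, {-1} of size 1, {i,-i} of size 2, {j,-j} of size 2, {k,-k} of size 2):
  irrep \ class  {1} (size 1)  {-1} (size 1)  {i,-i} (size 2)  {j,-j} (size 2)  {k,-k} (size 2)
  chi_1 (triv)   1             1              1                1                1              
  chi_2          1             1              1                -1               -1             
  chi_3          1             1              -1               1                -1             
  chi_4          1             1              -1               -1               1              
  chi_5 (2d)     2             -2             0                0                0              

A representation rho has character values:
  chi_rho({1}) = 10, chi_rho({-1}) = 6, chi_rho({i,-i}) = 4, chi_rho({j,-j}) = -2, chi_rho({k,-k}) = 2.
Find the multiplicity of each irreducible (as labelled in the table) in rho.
Multiplicities: chi_1: 3, chi_2: 3, chi_3: 0, chi_4: 2, chi_5: 1.

Use <chi_rho, chi> = (1/|G|) sum_C |C| * chi_rho(C) * conj(chi(C)) with |G| = 8 for each irreducible chi in the table:
  <chi_rho, chi_1> = (1/8)[1*(10)*conj(1) + 1*(6)*conj(1) + 2*(4)*conj(1) + 2*(-2)*conj(1) + 2*(2)*conj(1)]
      = (1/8)[(10) + (6) + (8) + (-4) + (4)] = 24/8 = 3
  <chi_rho, chi_2> = (1/8)[1*(10)*conj(1) + 1*(6)*conj(1) + 2*(4)*conj(1) + 2*(-2)*conj(-1) + 2*(2)*conj(-1)]
      = (1/8)[(10) + (6) + (8) + (4) + (-4)] = 24/8 = 3
  <chi_rho, chi_3> = (1/8)[1*(10)*conj(1) + 1*(6)*conj(1) + 2*(4)*conj(-1) + 2*(-2)*conj(1) + 2*(2)*conj(-1)]
      = (1/8)[(10) + (6) + (-8) + (-4) + (-4)] = 0/8 = 0
  <chi_rho, chi_4> = (1/8)[1*(10)*conj(1) + 1*(6)*conj(1) + 2*(4)*conj(-1) + 2*(-2)*conj(-1) + 2*(2)*conj(1)]
      = (1/8)[(10) + (6) + (-8) + (4) + (4)] = 16/8 = 2
  <chi_rho, chi_5> = (1/8)[1*(10)*conj(2) + 1*(6)*conj(-2) + 2*(4)*conj(0) + 2*(-2)*conj(0) + 2*(2)*conj(0)]
      = (1/8)[(20) + (-12) + (0) + (0) + (0)] = 8/8 = 1
Dimension check: dim(rho) = sum (mult * dim) = 3*1 + 3*1 + 0*1 + 2*1 + 1*2 = 10 = chi_rho(e) = 10.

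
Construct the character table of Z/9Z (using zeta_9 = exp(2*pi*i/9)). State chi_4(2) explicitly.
Character table of Z/9Z (irreps indexed chi_0,...,chi_8 with chi_k(m) = zeta_9^(k*m), zeta_9 = exp(2*pi*i/9)):
  irrep \ class  {0} (size 1)  {1} (size 1)    {2} (size 1)    {3} (size 1)    {4} (size 1)    {5} (size 1)    {6} (size 1)    {7} (size 1)    {8} (size 1)  
  chi_0          1             1               1               1               1               1               1               1               1             
  chi_1          1             exp(2*I*pi/9)   exp(4*I*pi/9)   exp(2*I*pi/3)   exp(8*I*pi/9)   exp(-8*I*pi/9)  exp(-2*I*pi/3)  exp(-4*I*pi/9)  exp(-2*I*pi/9)
  chi_2          1             exp(4*I*pi/9)   exp(8*I*pi/9)   exp(-2*I*pi/3)  exp(-2*I*pi/9)  exp(2*I*pi/9)   exp(2*I*pi/3)   exp(-8*I*pi/9)  exp(-4*I*pi/9)
  chi_3          1             exp(2*I*pi/3)   exp(-2*I*pi/3)  1               exp(2*I*pi/3)   exp(-2*I*pi/3)  1               exp(2*I*pi/3)   exp(-2*I*pi/3)
  chi_4          1             exp(8*I*pi/9)   exp(-2*I*pi/9)  exp(2*I*pi/3)   exp(-4*I*pi/9)  exp(4*I*pi/9)   exp(-2*I*pi/3)  exp(2*I*pi/9)   exp(-8*I*pi/9)
  chi_5          1             exp(-8*I*pi/9)  exp(2*I*pi/9)   exp(-2*I*pi/3)  exp(4*I*pi/9)   exp(-4*I*pi/9)  exp(2*I*pi/3)   exp(-2*I*pi/9)  exp(8*I*pi/9) 
  chi_6          1             exp(-2*I*pi/3)  exp(2*I*pi/3)   1               exp(-2*I*pi/3)  exp(2*I*pi/3)   1               exp(-2*I*pi/3)  exp(2*I*pi/3) 
  chi_7          1             exp(-4*I*pi/9)  exp(-8*I*pi/9)  exp(2*I*pi/3)   exp(2*I*pi/9)   exp(-2*I*pi/9)  exp(-2*I*pi/3)  exp(8*I*pi/9)   exp(4*I*pi/9) 
  chi_8          1             exp(-2*I*pi/9)  exp(-4*I*pi/9)  exp(-2*I*pi/3)  exp(-8*I*pi/9)  exp(8*I*pi/9)   exp(2*I*pi/3)   exp(4*I*pi/9)   exp(2*I*pi/9) 

Spot check: chi_4(2) = zeta_9^(4*2) = zeta_9^8 = exp(-2*I*pi/9).

Explanation: Z/9Z is abelian, so all 9 irreducible complex representations are 1-dimensional. They are given by chi_k(m) = zeta_9^(k*m) for k = 0,...,8. Row orthogonality: sum_m chi_k(m) conj(chi_l(m)) = 9 * [k = l].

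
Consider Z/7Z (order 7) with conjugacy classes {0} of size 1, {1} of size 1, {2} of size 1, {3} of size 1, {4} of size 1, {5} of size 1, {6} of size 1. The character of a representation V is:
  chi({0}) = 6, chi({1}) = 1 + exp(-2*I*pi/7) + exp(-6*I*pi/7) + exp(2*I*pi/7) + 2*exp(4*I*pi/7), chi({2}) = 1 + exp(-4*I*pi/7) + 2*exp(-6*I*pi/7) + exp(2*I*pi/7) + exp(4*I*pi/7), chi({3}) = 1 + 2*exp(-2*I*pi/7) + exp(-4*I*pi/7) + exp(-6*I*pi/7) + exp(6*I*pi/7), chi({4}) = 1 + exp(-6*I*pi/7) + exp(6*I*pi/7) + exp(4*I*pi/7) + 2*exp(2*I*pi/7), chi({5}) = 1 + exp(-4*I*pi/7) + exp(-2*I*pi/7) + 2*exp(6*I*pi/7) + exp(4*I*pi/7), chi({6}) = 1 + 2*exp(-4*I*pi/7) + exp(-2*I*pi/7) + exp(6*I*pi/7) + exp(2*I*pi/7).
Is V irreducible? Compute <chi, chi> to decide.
Not irreducible (reducible): <chi, chi> = 8 > 1.

Why: <chi, chi> = (1/|G|) sum_C |C| * |chi(C)|^2 = (1/7)[1*|6|^2 + 1*|1 + exp(-2*I*pi/7) + exp(-6*I*pi/7) + exp(2*I*pi/7) + 2*exp(4*I*pi/7)|^2 + 1*|1 + exp(-4*I*pi/7) + 2*exp(-6*I*pi/7) + exp(2*I*pi/7) + exp(4*I*pi/7)|^2 + 1*|1 + 2*exp(-2*I*pi/7) + exp(-4*I*pi/7) + exp(-6*I*pi/7) + exp(6*I*pi/7)|^2 + 1*|1 + exp(-6*I*pi/7) + exp(6*I*pi/7) + exp(4*I*pi/7) + 2*exp(2*I*pi/7)|^2 + 1*|1 + exp(-4*I*pi/7) + exp(-2*I*pi/7) + 2*exp(6*I*pi/7) + exp(4*I*pi/7)|^2 + 1*|1 + 2*exp(-4*I*pi/7) + exp(-2*I*pi/7) + exp(6*I*pi/7) + exp(2*I*pi/7)|^2]
  = (1/7)[(36) + (8 + 6*exp(-4*I*pi/7) + 4*exp(-2*I*pi/7) + 4*exp(-6*I*pi/7) + 4*exp(6*I*pi/7) + 4*exp(2*I*pi/7) + 6*exp(4*I*pi/7)) + (8 + 4*exp(-4*I*pi/7) + 4*exp(-2*I*pi/7) + 6*exp(-6*I*pi/7) + 6*exp(6*I*pi/7) + 4*exp(2*I*pi/7) + 4*exp(4*I*pi/7)) + (8 + 6*exp(-2*I*pi/7) + 4*exp(-4*I*pi/7) + 4*exp(-6*I*pi/7) + 4*exp(6*I*pi/7) + 4*exp(4*I*pi/7) + 6*exp(2*I*pi/7)) + (8 + 6*exp(-2*I*pi/7) + 4*exp(-4*I*pi/7) + 4*exp(-6*I*pi/7) + 4*exp(6*I*pi/7) + 4*exp(4*I*pi/7) + 6*exp(2*I*pi/7)) + (8 + 4*exp(-4*I*pi/7) + 4*exp(-2*I*pi/7) + 6*exp(-6*I*pi/7) + 6*exp(6*I*pi/7) + 4*exp(2*I*pi/7) + 4*exp(4*I*pi/7)) + (8 + 6*exp(-4*I*pi/7) + 4*exp(-2*I*pi/7) + 4*exp(-6*I*pi/7) + 4*exp(6*I*pi/7) + 4*exp(2*I*pi/7) + 6*exp(4*I*pi/7))] = 56/7 = 8.
(Exp terms are combined using exp(i*s)*conj(exp(i*t)) = exp(i*(s-t)), and sums of them are collapsed using the identity that for every m > 1 the m distinct m-th roots of unity sum to 0, e.g. 1 + exp(2*I*pi/3) + exp(-2*I*pi/3) = 0.)
A character is irreducible iff <chi, chi> = 1, so this representation is reducible.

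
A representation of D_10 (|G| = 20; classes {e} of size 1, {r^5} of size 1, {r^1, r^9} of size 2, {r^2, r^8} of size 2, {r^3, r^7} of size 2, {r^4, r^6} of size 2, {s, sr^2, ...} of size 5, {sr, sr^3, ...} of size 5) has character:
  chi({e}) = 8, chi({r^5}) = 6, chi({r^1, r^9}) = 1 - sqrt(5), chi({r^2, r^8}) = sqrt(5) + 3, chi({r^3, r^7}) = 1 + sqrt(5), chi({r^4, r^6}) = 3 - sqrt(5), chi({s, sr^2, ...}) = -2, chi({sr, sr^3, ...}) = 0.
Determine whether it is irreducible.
Not irreducible (reducible): <chi, chi> = 10 > 1.

Derivation: <chi, chi> = (1/|G|) sum_C |C| * |chi(C)|^2 = (1/20)[1*|8|^2 + 1*|6|^2 + 2*|1 - sqrt(5)|^2 + 2*|sqrt(5) + 3|^2 + 2*|1 + sqrt(5)|^2 + 2*|3 - sqrt(5)|^2 + 5*|-2|^2 + 5*|0|^2]
  = (1/20)[(64) + (36) + (12 - 4*sqrt(5)) + (12*sqrt(5) + 28) + (4*sqrt(5) + 12) + (28 - 12*sqrt(5)) + (20) + (0)] = 200/20 = 10.
A character is irreducible iff <chi, chi> = 1, so this representation is reducible.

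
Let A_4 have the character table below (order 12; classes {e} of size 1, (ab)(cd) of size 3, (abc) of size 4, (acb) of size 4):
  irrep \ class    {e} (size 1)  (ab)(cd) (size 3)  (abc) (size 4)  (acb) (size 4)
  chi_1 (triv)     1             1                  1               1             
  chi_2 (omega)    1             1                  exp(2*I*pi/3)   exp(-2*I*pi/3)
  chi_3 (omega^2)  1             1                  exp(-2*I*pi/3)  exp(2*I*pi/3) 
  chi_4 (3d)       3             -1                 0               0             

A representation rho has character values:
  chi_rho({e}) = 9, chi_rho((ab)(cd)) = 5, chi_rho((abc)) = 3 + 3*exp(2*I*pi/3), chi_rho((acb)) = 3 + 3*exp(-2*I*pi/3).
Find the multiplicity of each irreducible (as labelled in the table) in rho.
Multiplicities: chi_1: 3, chi_2: 3, chi_3: 0, chi_4: 1.

Why: Use <chi_rho, chi> = (1/|G|) sum_C |C| * chi_rho(C) * conj(chi(C)) with |G| = 12 for each irreducible chi in the table:
  <chi_rho, chi_1> = (1/12)[1*(9)*conj(1) + 3*(5)*conj(1) + 4*(3 + 3*exp(2*I*pi/3))*conj(1) + 4*(3 + 3*exp(-2*I*pi/3))*conj(1)]
      = (1/12)[(9) + (15) + (12 + 12*exp(2*I*pi/3)) + (12 + 12*exp(-2*I*pi/3))] = 36/12 = 3
  <chi_rho, chi_2> = (1/12)[1*(9)*conj(1) + 3*(5)*conj(1) + 4*(3 + 3*exp(2*I*pi/3))*conj(exp(2*I*pi/3)) + 4*(3 + 3*exp(-2*I*pi/3))*conj(exp(-2*I*pi/3))]
      = (1/12)[(9) + (15) + (12 + 12*exp(-2*I*pi/3)) + (12 + 12*exp(2*I*pi/3))] = 36/12 = 3
  <chi_rho, chi_3> = (1/12)[1*(9)*conj(1) + 3*(5)*conj(1) + 4*(3 + 3*exp(2*I*pi/3))*conj(exp(-2*I*pi/3)) + 4*(3 + 3*exp(-2*I*pi/3))*conj(exp(2*I*pi/3))]
      = (1/12)[(9) + (15) + (-12) + (-12)] = 0/12 = 0
  <chi_rho, chi_4> = (1/12)[1*(9)*conj(3) + 3*(5)*conj(-1) + 4*(3 + 3*exp(2*I*pi/3))*conj(0) + 4*(3 + 3*exp(-2*I*pi/3))*conj(0)]
      = (1/12)[(27) + (-15) + (0) + (0)] = 12/12 = 1
(Exp terms are combined using exp(i*s)*conj(exp(i*t)) = exp(i*(s-t)), and sums of them are collapsed using the identity that for every m > 1 the m distinct m-th roots of unity sum to 0, e.g. 1 + exp(2*I*pi/3) + exp(-2*I*pi/3) = 0.)
Dimension check: dim(rho) = sum (mult * dim) = 3*1 + 3*1 + 0*1 + 1*3 = 9 = chi_rho(e) = 9.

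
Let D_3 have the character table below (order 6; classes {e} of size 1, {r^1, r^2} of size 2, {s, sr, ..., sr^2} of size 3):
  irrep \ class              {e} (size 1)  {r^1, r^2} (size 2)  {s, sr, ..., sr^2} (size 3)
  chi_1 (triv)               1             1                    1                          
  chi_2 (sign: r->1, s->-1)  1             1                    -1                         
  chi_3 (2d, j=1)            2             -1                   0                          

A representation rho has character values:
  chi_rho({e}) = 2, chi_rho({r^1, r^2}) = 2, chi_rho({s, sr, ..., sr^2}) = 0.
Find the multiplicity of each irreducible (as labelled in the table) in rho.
Multiplicities: chi_1: 1, chi_2: 1, chi_3: 0.

Why: Use <chi_rho, chi> = (1/|G|) sum_C |C| * chi_rho(C) * conj(chi(C)) with |G| = 6 for each irreducible chi in the table:
  <chi_rho, chi_1> = (1/6)[1*(2)*conj(1) + 2*(2)*conj(1) + 3*(0)*conj(1)]
      = (1/6)[(2) + (4) + (0)] = 6/6 = 1
  <chi_rho, chi_2> = (1/6)[1*(2)*conj(1) + 2*(2)*conj(1) + 3*(0)*conj(-1)]
      = (1/6)[(2) + (4) + (0)] = 6/6 = 1
  <chi_rho, chi_3> = (1/6)[1*(2)*conj(2) + 2*(2)*conj(-1) + 3*(0)*conj(0)]
      = (1/6)[(4) + (-4) + (0)] = 0/6 = 0
Dimension check: dim(rho) = sum (mult * dim) = 1*1 + 1*1 + 0*2 = 2 = chi_rho(e) = 2.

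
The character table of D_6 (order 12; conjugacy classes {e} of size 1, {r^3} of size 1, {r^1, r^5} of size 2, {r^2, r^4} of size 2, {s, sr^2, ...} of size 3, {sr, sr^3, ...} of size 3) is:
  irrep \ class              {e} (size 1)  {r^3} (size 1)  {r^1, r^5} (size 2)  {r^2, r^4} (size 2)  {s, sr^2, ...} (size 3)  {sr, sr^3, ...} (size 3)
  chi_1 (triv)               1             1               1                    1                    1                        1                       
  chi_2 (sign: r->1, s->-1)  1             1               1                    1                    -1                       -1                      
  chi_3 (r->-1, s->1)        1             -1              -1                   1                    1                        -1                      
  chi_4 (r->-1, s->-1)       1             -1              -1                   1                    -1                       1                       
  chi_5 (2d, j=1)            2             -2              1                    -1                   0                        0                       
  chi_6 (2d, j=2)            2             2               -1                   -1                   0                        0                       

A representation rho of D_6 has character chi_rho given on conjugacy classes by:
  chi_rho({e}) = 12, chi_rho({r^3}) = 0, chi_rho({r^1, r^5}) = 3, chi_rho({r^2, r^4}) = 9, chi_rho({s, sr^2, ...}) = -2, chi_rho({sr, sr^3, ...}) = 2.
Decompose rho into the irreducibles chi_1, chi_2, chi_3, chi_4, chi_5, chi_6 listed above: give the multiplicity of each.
Multiplicities: chi_1: 3, chi_2: 3, chi_3: 1, chi_4: 3, chi_5: 1, chi_6: 0.

Why: Use <chi_rho, chi> = (1/|G|) sum_C |C| * chi_rho(C) * conj(chi(C)) with |G| = 12 for each irreducible chi in the table:
  <chi_rho, chi_1> = (1/12)[1*(12)*conj(1) + 1*(0)*conj(1) + 2*(3)*conj(1) + 2*(9)*conj(1) + 3*(-2)*conj(1) + 3*(2)*conj(1)]
      = (1/12)[(12) + (0) + (6) + (18) + (-6) + (6)] = 36/12 = 3
  <chi_rho, chi_2> = (1/12)[1*(12)*conj(1) + 1*(0)*conj(1) + 2*(3)*conj(1) + 2*(9)*conj(1) + 3*(-2)*conj(-1) + 3*(2)*conj(-1)]
      = (1/12)[(12) + (0) + (6) + (18) + (6) + (-6)] = 36/12 = 3
  <chi_rho, chi_3> = (1/12)[1*(12)*conj(1) + 1*(0)*conj(-1) + 2*(3)*conj(-1) + 2*(9)*conj(1) + 3*(-2)*conj(1) + 3*(2)*conj(-1)]
      = (1/12)[(12) + (0) + (-6) + (18) + (-6) + (-6)] = 12/12 = 1
  <chi_rho, chi_4> = (1/12)[1*(12)*conj(1) + 1*(0)*conj(-1) + 2*(3)*conj(-1) + 2*(9)*conj(1) + 3*(-2)*conj(-1) + 3*(2)*conj(1)]
      = (1/12)[(12) + (0) + (-6) + (18) + (6) + (6)] = 36/12 = 3
  <chi_rho, chi_5> = (1/12)[1*(12)*conj(2) + 1*(0)*conj(-2) + 2*(3)*conj(1) + 2*(9)*conj(-1) + 3*(-2)*conj(0) + 3*(2)*conj(0)]
      = (1/12)[(24) + (0) + (6) + (-18) + (0) + (0)] = 12/12 = 1
  <chi_rho, chi_6> = (1/12)[1*(12)*conj(2) + 1*(0)*conj(2) + 2*(3)*conj(-1) + 2*(9)*conj(-1) + 3*(-2)*conj(0) + 3*(2)*conj(0)]
      = (1/12)[(24) + (0) + (-6) + (-18) + (0) + (0)] = 0/12 = 0
Dimension check: dim(rho) = sum (mult * dim) = 3*1 + 3*1 + 1*1 + 3*1 + 1*2 + 0*2 = 12 = chi_rho(e) = 12.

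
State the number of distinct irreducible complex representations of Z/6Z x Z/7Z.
42

Justification: The number of irreducible complex representations of a finite group equals its number of conjugacy classes. Z/6Z x Z/7Z is abelian of order 42, so every element is its own conjugacy class: 42 classes, so Z/6Z x Z/7Z (order 42) has exactly 42 irreducible complex representations.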